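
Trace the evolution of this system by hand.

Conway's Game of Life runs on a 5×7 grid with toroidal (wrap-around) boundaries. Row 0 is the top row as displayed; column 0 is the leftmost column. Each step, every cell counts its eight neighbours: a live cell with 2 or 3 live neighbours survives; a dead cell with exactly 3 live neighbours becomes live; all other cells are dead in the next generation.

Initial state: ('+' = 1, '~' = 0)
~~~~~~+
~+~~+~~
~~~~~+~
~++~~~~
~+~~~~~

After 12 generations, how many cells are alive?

3

gen 0: ~~~~~~+
~+~~+~~
~~~~~+~
~++~~~~
~+~~~~~
gen 1: +~~~~~~
~~~~~+~
~++~~~~
~++~~~~
+++~~~~
gen 2: +~~~~~+
~+~~~~~
~++~~~~
~~~+~~~
+~+~~~~
gen 3: +~~~~~+
~++~~~~
~++~~~~
~~~+~~~
++~~~~+
gen 4: ~~+~~~+
~~+~~~~
~+~+~~~
~~~~~~~
~+~~~~+
gen 5: +++~~~~
~+++~~~
~~+~~~~
+~+~~~~
+~~~~~~
gen 6: +~~+~~~
+~~+~~~
~~~~~~~
~~~~~~~
+~+~~~+
gen 7: +~++~~~
~~~~~~~
~~~~~~~
~~~~~~~
++~~~~+
gen 8: +~+~~~+
~~~~~~~
~~~~~~~
+~~~~~~
+++~~~+
gen 9: ~~+~~~+
~~~~~~~
~~~~~~~
+~~~~~+
~~+~~~~
gen 10: ~~~~~~~
~~~~~~~
~~~~~~~
~~~~~~~
++~~~~+
gen 11: +~~~~~~
~~~~~~~
~~~~~~~
+~~~~~~
+~~~~~~
gen 12: ~~~~~~~
~~~~~~~
~~~~~~~
~~~~~~~
++~~~~+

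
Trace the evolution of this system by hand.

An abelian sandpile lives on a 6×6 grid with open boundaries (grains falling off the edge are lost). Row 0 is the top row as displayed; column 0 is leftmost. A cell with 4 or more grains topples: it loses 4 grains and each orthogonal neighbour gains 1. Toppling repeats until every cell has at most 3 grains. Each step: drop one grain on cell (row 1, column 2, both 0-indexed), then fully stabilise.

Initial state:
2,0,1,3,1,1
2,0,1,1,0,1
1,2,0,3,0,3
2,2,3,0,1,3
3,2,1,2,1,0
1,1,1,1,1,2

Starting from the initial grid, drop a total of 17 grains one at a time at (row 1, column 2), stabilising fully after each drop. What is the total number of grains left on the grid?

[0] 2,0,1,3,1,1
2,0,1,1,0,1
1,2,0,3,0,3
2,2,3,0,1,3
3,2,1,2,1,0
1,1,1,1,1,2
[1] 2,0,1,3,1,1
2,0,2,1,0,1
1,2,0,3,0,3
2,2,3,0,1,3
3,2,1,2,1,0
1,1,1,1,1,2
[2] 2,0,1,3,1,1
2,0,3,1,0,1
1,2,0,3,0,3
2,2,3,0,1,3
3,2,1,2,1,0
1,1,1,1,1,2
[3] 2,0,2,3,1,1
2,1,0,2,0,1
1,2,1,3,0,3
2,2,3,0,1,3
3,2,1,2,1,0
1,1,1,1,1,2
[4] 2,0,2,3,1,1
2,1,1,2,0,1
1,2,1,3,0,3
2,2,3,0,1,3
3,2,1,2,1,0
1,1,1,1,1,2
[5] 2,0,2,3,1,1
2,1,2,2,0,1
1,2,1,3,0,3
2,2,3,0,1,3
3,2,1,2,1,0
1,1,1,1,1,2
[6] 2,0,2,3,1,1
2,1,3,2,0,1
1,2,1,3,0,3
2,2,3,0,1,3
3,2,1,2,1,0
1,1,1,1,1,2
[7] 2,0,3,3,1,1
2,2,0,3,0,1
1,2,2,3,0,3
2,2,3,0,1,3
3,2,1,2,1,0
1,1,1,1,1,2
[8] 2,0,3,3,1,1
2,2,1,3,0,1
1,2,2,3,0,3
2,2,3,0,1,3
3,2,1,2,1,0
1,1,1,1,1,2
[9] 2,0,3,3,1,1
2,2,2,3,0,1
1,2,2,3,0,3
2,2,3,0,1,3
3,2,1,2,1,0
1,1,1,1,1,2
[10] 2,0,3,3,1,1
2,2,3,3,0,1
1,2,2,3,0,3
2,2,3,0,1,3
3,2,1,2,1,0
1,1,1,1,1,2
[11] 2,1,1,1,2,1
2,3,3,2,1,1
1,3,1,1,1,3
2,3,0,2,1,3
3,2,2,2,1,0
1,1,1,1,1,2
[12] 2,2,2,1,2,1
3,1,1,3,1,1
2,1,3,1,1,3
3,0,1,2,1,3
3,3,2,2,1,0
1,1,1,1,1,2
[13] 2,2,2,1,2,1
3,1,2,3,1,1
2,1,3,1,1,3
3,0,1,2,1,3
3,3,2,2,1,0
1,1,1,1,1,2
[14] 2,2,2,1,2,1
3,1,3,3,1,1
2,1,3,1,1,3
3,0,1,2,1,3
3,3,2,2,1,0
1,1,1,1,1,2
[15] 2,2,3,2,2,1
3,2,2,0,2,1
2,2,0,3,1,3
3,0,2,2,1,3
3,3,2,2,1,0
1,1,1,1,1,2
[16] 2,2,3,2,2,1
3,2,3,0,2,1
2,2,0,3,1,3
3,0,2,2,1,3
3,3,2,2,1,0
1,1,1,1,1,2
[17] 2,3,0,3,2,1
3,3,1,1,2,1
2,2,1,3,1,3
3,0,2,2,1,3
3,3,2,2,1,0
1,1,1,1,1,2

63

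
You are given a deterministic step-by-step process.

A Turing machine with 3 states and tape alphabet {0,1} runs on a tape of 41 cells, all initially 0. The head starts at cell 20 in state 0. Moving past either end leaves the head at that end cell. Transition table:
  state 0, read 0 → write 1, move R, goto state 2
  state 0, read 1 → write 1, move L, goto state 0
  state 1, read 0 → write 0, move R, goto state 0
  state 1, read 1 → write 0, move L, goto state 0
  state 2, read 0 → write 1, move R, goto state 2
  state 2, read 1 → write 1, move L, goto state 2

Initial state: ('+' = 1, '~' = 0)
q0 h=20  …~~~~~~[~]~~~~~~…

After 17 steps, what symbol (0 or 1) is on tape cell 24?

1

step 0: q0 h=20  …~~~~~~[~]~~~~~~…
step 1: q2 h=21  …~~~~~+[~]~~~~~~…
step 2: q2 h=22  …~~~~++[~]~~~~~~…
step 3: q2 h=23  …~~~+++[~]~~~~~~…
step 4: q2 h=24  …~~++++[~]~~~~~~…
step 5: q2 h=25  …~+++++[~]~~~~~~…
step 6: q2 h=26  …++++++[~]~~~~~~…
step 7: q2 h=27  …++++++[~]~~~~~~…
step 8: q2 h=28  …++++++[~]~~~~~~…
step 9: q2 h=29  …++++++[~]~~~~~~…
step 10: q2 h=30  …++++++[~]~~~~~~…
step 11: q2 h=31  …++++++[~]~~~~~~…
step 12: q2 h=32  …++++++[~]~~~~~~…
step 13: q2 h=33  …++++++[~]~~~~~~…
step 14: q2 h=34  …++++++[~]~~~~~~|
step 15: q2 h=35  …++++++[~]~~~~~|
step 16: q2 h=36  …++++++[~]~~~~|
step 17: q2 h=37  …++++++[~]~~~|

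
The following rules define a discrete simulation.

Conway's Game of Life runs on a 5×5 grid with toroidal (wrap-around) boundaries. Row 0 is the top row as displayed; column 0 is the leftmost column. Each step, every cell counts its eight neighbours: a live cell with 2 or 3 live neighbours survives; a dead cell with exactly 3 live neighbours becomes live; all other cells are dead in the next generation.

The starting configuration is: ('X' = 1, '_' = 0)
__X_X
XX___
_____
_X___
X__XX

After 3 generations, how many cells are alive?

[0] __X_X
XX___
_____
_X___
X__XX
[1] __X__
XX___
XX___
X___X
XXXXX
[2] _____
X_X__
_____
_____
__X__
[3] _X___
_____
_____
_____
_____

1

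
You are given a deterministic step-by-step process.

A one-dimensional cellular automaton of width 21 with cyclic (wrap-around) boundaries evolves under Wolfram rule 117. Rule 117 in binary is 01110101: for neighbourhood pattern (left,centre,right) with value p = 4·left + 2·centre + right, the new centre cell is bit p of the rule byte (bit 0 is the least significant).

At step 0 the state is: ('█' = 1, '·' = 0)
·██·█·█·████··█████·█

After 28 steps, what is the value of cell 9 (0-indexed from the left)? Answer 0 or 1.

1

0) ·██·█·█·████··█████·█
1) █·██████···██·····███
2) ██·····███··█████····
3) ·█████···██·····████·
4) ·····███··█████····██
5) ████···██·····████··█
6) ···███··█████····██··
7) ██···██·····████··███
8) ·███··█████····██····
9) ···██·····████··█████
10) ██··█████····██·····█
11) ·██·····████··█████··
12) ··█████····██·····███
13) █·····████··█████···█
14) █████····██·····███··
15) ····████··█████···██·
16) ███····██·····███··██
17) ··████··█████···██···
18) █····██·····███··████
19) ████··█████···██·····
20) ···██·····███··█████·
21) ██··█████···██·····██
22) ·██·····███··█████···
23) ··█████···██·····████
24) █·····███··█████····█
25) █████···██·····████··
26) ····███··█████····██·
27) ███···██·····████··██
28) ··███··█████····██···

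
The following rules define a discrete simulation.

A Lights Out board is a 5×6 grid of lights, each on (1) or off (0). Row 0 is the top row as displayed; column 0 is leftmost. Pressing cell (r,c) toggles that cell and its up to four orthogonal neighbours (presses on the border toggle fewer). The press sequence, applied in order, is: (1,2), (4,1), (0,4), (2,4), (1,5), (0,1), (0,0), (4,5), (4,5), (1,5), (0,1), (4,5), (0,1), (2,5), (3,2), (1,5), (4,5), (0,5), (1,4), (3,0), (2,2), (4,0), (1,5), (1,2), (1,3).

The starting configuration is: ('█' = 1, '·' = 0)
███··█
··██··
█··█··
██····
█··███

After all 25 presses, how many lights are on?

step 0: ███··█
··██··
█··█··
██····
█··███
step 1: ██···█
·█····
█·██··
██····
█··███
step 2: ██···█
·█····
█·██··
█·····
·█████
step 3: ██·██·
·█··█·
█·██··
█·····
·█████
step 4: ██·██·
·█····
█·█·██
█···█·
·█████
step 5: ██·███
·█··██
█·█·█·
█···█·
·█████
step 6: ··████
····██
█·█·█·
█···█·
·█████
step 7: ██████
█···██
█·█·█·
█···█·
·█████
step 8: ██████
█···██
█·█·█·
█···██
·███··
step 9: ██████
█···██
█·█·█·
█···█·
·█████
step 10: █████·
█·····
█·█·██
█···█·
·█████
step 11: ···██·
██····
█·█·██
█···█·
·█████
step 12: ···██·
██····
█·█·██
█···██
·███··
step 13: █████·
█·····
█·█·██
█···██
·███··
step 14: █████·
█····█
█·█···
█···█·
·███··
step 15: █████·
█····█
█·····
█████·
·█·█··
step 16: ██████
█···█·
█····█
█████·
·█·█··
step 17: ██████
█···█·
█····█
██████
·█·███
step 18: ████··
█···██
█····█
██████
·█·███
step 19: █████·
█··█··
█···██
██████
·█·███
step 20: █████·
█··█··
····██
··████
██·███
step 21: █████·
█·██··
·█████
···███
██·███
step 22: █████·
█·██··
·█████
█··███
···███
step 23: ██████
█·████
·████·
█··███
···███
step 24: ██·███
██··██
·█·██·
█··███
···███
step 25: ██··██
████·█
·█··█·
█··███
···███

18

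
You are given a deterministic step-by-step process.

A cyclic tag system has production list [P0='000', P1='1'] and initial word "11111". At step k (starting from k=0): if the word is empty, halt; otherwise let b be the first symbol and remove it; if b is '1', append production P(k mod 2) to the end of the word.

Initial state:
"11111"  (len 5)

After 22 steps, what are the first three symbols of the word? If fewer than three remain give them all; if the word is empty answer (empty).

0) "11111"  (len 5)
1) "1111000"  (len 7)
2) "1110001"  (len 7)
3) "110001000"  (len 9)
4) "100010001"  (len 9)
5) "00010001000"  (len 11)
6) "0010001000"  (len 10)
7) "010001000"  (len 9)
8) "10001000"  (len 8)
9) "0001000000"  (len 10)
10) "001000000"  (len 9)
11) "01000000"  (len 8)
12) "1000000"  (len 7)
13) "000000000"  (len 9)
14) "00000000"  (len 8)
15) "0000000"  (len 7)
16) "000000"  (len 6)
17) "00000"  (len 5)
18) "0000"  (len 4)
19) "000"  (len 3)
20) "00"  (len 2)
21) "0"  (len 1)
22) (halted — word empty)

(empty)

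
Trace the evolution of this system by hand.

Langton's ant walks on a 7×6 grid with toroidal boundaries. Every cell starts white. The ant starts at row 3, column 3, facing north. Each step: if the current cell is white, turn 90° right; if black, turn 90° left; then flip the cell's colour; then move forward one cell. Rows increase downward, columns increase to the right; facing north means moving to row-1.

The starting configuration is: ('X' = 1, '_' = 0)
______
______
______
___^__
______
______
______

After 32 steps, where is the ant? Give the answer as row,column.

5,1

gen 0: ______
______
______
___^__
______
______
______
gen 1: ______
______
______
___X>_
______
______
______
gen 2: ______
______
______
___XX_
____v_
______
______
gen 3: ______
______
______
___XX_
___<X_
______
______
gen 4: ______
______
______
___^X_
___XX_
______
______
gen 5: ______
______
______
__<_X_
___XX_
______
______
gen 6: ______
______
__^___
__X_X_
___XX_
______
______
gen 7: ______
______
__X>__
__X_X_
___XX_
______
______
gen 8: ______
______
__XX__
__XvX_
___XX_
______
______
gen 9: ______
______
__XX__
__<XX_
___XX_
______
______
gen 10: ______
______
__XX__
___XX_
__vXX_
______
______
gen 11: ______
______
__XX__
___XX_
_<XXX_
______
______
gen 12: ______
______
__XX__
_^_XX_
_XXXX_
______
______
gen 13: ______
______
__XX__
_X>XX_
_XXXX_
______
______
gen 14: ______
______
__XX__
_XXXX_
_XvXX_
______
______
gen 15: ______
______
__XX__
_XXXX_
_X_>X_
______
______
gen 16: ______
______
__XX__
_XX^X_
_X__X_
______
______
gen 17: ______
______
__XX__
_X<_X_
_X__X_
______
______
gen 18: ______
______
__XX__
_X__X_
_Xv_X_
______
______
gen 19: ______
______
__XX__
_X__X_
_<X_X_
______
______
gen 20: ______
______
__XX__
_X__X_
__X_X_
_v____
______
gen 21: ______
______
__XX__
_X__X_
__X_X_
<X____
______
gen 22: ______
______
__XX__
_X__X_
^_X_X_
XX____
______
gen 23: ______
______
__XX__
_X__X_
X>X_X_
XX____
______
gen 24: ______
______
__XX__
_X__X_
XXX_X_
Xv____
______
gen 25: ______
______
__XX__
_X__X_
XXX_X_
X_>___
______
gen 26: ______
______
__XX__
_X__X_
XXX_X_
X_X___
__v___
gen 27: ______
______
__XX__
_X__X_
XXX_X_
X_X___
_<X___
gen 28: ______
______
__XX__
_X__X_
XXX_X_
X^X___
_XX___
gen 29: ______
______
__XX__
_X__X_
XXX_X_
XX>___
_XX___
gen 30: ______
______
__XX__
_X__X_
XX^_X_
XX____
_XX___
gen 31: ______
______
__XX__
_X__X_
X<__X_
XX____
_XX___
gen 32: ______
______
__XX__
_X__X_
X___X_
Xv____
_XX___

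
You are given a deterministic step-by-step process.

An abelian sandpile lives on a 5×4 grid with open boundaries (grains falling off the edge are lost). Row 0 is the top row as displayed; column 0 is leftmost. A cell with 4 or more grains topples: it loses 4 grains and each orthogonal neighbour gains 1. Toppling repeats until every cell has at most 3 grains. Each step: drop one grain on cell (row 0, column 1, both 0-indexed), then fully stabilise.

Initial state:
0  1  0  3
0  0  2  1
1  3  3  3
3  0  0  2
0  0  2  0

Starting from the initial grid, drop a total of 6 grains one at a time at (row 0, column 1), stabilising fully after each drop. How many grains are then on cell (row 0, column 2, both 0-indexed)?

0) 0  1  0  3
0  0  2  1
1  3  3  3
3  0  0  2
0  0  2  0
1) 0  2  0  3
0  0  2  1
1  3  3  3
3  0  0  2
0  0  2  0
2) 0  3  0  3
0  0  2  1
1  3  3  3
3  0  0  2
0  0  2  0
3) 1  0  1  3
0  1  2  1
1  3  3  3
3  0  0  2
0  0  2  0
4) 1  1  1  3
0  1  2  1
1  3  3  3
3  0  0  2
0  0  2  0
5) 1  2  1  3
0  1  2  1
1  3  3  3
3  0  0  2
0  0  2  0
6) 1  3  1  3
0  1  2  1
1  3  3  3
3  0  0  2
0  0  2  0

1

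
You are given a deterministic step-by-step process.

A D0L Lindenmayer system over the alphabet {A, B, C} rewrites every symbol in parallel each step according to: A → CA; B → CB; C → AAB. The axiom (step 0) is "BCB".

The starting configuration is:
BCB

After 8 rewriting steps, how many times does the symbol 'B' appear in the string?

557

0) BCB
1) CBAABCB
2) AABCBCACACBAABCB
3) CACACBAABCBAABCAAABCAAABCBCACACBAABCB
4) AABCAAABCAAABCBCACACBAABCBCACACBAABCACACACBAABCACACACBAABCBAABCAAABCAAABCBCACACBAABCB
5) CACACBAABCACACACBAABCACACACBAABCBAABCAAABCAAABCBCACACBAABC…ACACBAABCACACACBAABCACACACBAABCBAABCAAABCAAABCBCACACBAABCB  (len 196)
6) AABCAAABCAAABCBCACACBAABCAAABCAAABCAAABCBCACACBAABCAAABCAA…ACACBAABCACACACBAABCACACACBAABCBAABCAAABCAAABCBCACACBAABCB  (len 451)
7) CACACBAABCACACACBAABCACACACBAABCBAABCAAABCAAABCBCACACBAABC…ACACBAABCACACACBAABCACACACBAABCBAABCAAABCAAABCBCACACBAABCB  (len 1039)
8) AABCAAABCAAABCBCACACBAABCAAABCAAABCAAABCBCACACBAABCAAABCAA…ACACBAABCACACACBAABCACACACBAABCBAABCAAABCAAABCBCACACBAABCB  (len 2392)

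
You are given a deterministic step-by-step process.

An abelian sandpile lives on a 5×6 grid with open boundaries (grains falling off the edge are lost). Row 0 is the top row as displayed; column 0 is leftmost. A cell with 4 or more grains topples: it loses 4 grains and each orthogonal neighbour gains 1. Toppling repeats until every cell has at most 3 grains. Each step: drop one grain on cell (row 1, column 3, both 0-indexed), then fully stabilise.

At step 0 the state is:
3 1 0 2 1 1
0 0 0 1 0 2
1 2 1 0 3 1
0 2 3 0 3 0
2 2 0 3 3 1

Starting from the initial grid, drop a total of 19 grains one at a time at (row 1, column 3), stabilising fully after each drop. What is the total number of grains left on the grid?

t=0: 3 1 0 2 1 1
0 0 0 1 0 2
1 2 1 0 3 1
0 2 3 0 3 0
2 2 0 3 3 1
t=1: 3 1 0 2 1 1
0 0 0 2 0 2
1 2 1 0 3 1
0 2 3 0 3 0
2 2 0 3 3 1
t=2: 3 1 0 2 1 1
0 0 0 3 0 2
1 2 1 0 3 1
0 2 3 0 3 0
2 2 0 3 3 1
t=3: 3 1 0 3 1 1
0 0 1 0 1 2
1 2 1 1 3 1
0 2 3 0 3 0
2 2 0 3 3 1
t=4: 3 1 0 3 1 1
0 0 1 1 1 2
1 2 1 1 3 1
0 2 3 0 3 0
2 2 0 3 3 1
t=5: 3 1 0 3 1 1
0 0 1 2 1 2
1 2 1 1 3 1
0 2 3 0 3 0
2 2 0 3 3 1
t=6: 3 1 0 3 1 1
0 0 1 3 1 2
1 2 1 1 3 1
0 2 3 0 3 0
2 2 0 3 3 1
t=7: 3 1 1 0 2 1
0 0 2 1 2 2
1 2 1 2 3 1
0 2 3 0 3 0
2 2 0 3 3 1
t=8: 3 1 1 0 2 1
0 0 2 2 2 2
1 2 1 2 3 1
0 2 3 0 3 0
2 2 0 3 3 1
t=9: 3 1 1 0 2 1
0 0 2 3 2 2
1 2 1 2 3 1
0 2 3 0 3 0
2 2 0 3 3 1
t=10: 3 1 1 1 2 1
0 0 3 0 3 2
1 2 1 3 3 1
0 2 3 0 3 0
2 2 0 3 3 1
t=11: 3 1 1 1 2 1
0 0 3 1 3 2
1 2 1 3 3 1
0 2 3 0 3 0
2 2 0 3 3 1
t=12: 3 1 1 1 2 1
0 0 3 2 3 2
1 2 1 3 3 1
0 2 3 0 3 0
2 2 0 3 3 1
t=13: 3 1 1 1 2 1
0 0 3 3 3 2
1 2 1 3 3 1
0 2 3 0 3 0
2 2 0 3 3 1
t=14: 3 1 2 2 3 1
0 1 0 3 1 3
1 2 3 1 2 2
0 2 3 3 1 1
2 2 1 0 1 2
t=15: 3 1 2 3 3 1
0 1 1 0 2 3
1 2 3 2 2 2
0 2 3 3 1 1
2 2 1 0 1 2
t=16: 3 1 2 3 3 1
0 1 1 1 2 3
1 2 3 2 2 2
0 2 3 3 1 1
2 2 1 0 1 2
t=17: 3 1 2 3 3 1
0 1 1 2 2 3
1 2 3 2 2 2
0 2 3 3 1 1
2 2 1 0 1 2
t=18: 3 1 2 3 3 1
0 1 1 3 2 3
1 2 3 2 2 2
0 2 3 3 1 1
2 2 1 0 1 2
t=19: 3 1 3 1 1 3
0 1 2 2 1 0
1 2 3 3 3 3
0 2 3 3 1 1
2 2 1 0 1 2

51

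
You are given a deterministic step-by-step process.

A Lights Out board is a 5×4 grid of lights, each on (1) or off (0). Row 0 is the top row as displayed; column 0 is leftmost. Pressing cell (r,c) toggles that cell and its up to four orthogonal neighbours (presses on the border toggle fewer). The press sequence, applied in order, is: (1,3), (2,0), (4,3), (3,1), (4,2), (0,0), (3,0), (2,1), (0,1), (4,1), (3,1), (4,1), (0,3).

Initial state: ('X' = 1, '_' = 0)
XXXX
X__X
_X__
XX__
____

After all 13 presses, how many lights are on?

17

gen 0: XXXX
X__X
_X__
XX__
____
gen 1: XXX_
X_X_
_X_X
XX__
____
gen 2: XXX_
__X_
X__X
_X__
____
gen 3: XXX_
__X_
X__X
_X_X
__XX
gen 4: XXX_
__X_
XX_X
X_XX
_XXX
gen 5: XXX_
__X_
XX_X
X__X
____
gen 6: __X_
X_X_
XX_X
X__X
____
gen 7: __X_
X_X_
_X_X
_X_X
X___
gen 8: __X_
XXX_
X_XX
___X
X___
gen 9: XX__
X_X_
X_XX
___X
X___
gen 10: XX__
X_X_
X_XX
_X_X
_XX_
gen 11: XX__
X_X_
XXXX
X_XX
__X_
gen 12: XX__
X_X_
XXXX
XXXX
XX__
gen 13: XXXX
X_XX
XXXX
XXXX
XX__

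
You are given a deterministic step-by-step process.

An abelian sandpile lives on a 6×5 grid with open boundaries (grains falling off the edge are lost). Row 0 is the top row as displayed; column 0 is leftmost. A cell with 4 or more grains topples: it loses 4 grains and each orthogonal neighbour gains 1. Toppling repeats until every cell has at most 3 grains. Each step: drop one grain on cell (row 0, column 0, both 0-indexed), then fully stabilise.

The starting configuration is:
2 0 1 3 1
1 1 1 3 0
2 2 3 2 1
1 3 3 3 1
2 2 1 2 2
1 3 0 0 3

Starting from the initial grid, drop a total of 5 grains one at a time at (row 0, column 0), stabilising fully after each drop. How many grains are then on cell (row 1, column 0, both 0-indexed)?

2

t=0: 2 0 1 3 1
1 1 1 3 0
2 2 3 2 1
1 3 3 3 1
2 2 1 2 2
1 3 0 0 3
t=1: 3 0 1 3 1
1 1 1 3 0
2 2 3 2 1
1 3 3 3 1
2 2 1 2 2
1 3 0 0 3
t=2: 0 1 1 3 1
2 1 1 3 0
2 2 3 2 1
1 3 3 3 1
2 2 1 2 2
1 3 0 0 3
t=3: 1 1 1 3 1
2 1 1 3 0
2 2 3 2 1
1 3 3 3 1
2 2 1 2 2
1 3 0 0 3
t=4: 2 1 1 3 1
2 1 1 3 0
2 2 3 2 1
1 3 3 3 1
2 2 1 2 2
1 3 0 0 3
t=5: 3 1 1 3 1
2 1 1 3 0
2 2 3 2 1
1 3 3 3 1
2 2 1 2 2
1 3 0 0 3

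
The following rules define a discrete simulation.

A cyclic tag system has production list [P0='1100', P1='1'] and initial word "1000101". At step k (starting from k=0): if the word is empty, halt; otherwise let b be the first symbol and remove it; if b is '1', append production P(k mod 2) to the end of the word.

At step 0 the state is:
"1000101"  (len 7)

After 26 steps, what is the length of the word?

19

t=0: "1000101"  (len 7)
t=1: "0001011100"  (len 10)
t=2: "001011100"  (len 9)
t=3: "01011100"  (len 8)
t=4: "1011100"  (len 7)
t=5: "0111001100"  (len 10)
t=6: "111001100"  (len 9)
t=7: "110011001100"  (len 12)
t=8: "100110011001"  (len 12)
t=9: "001100110011100"  (len 15)
t=10: "01100110011100"  (len 14)
t=11: "1100110011100"  (len 13)
t=12: "1001100111001"  (len 13)
t=13: "0011001110011100"  (len 16)
t=14: "011001110011100"  (len 15)
t=15: "11001110011100"  (len 14)
t=16: "10011100111001"  (len 14)
t=17: "00111001110011100"  (len 17)
t=18: "0111001110011100"  (len 16)
t=19: "111001110011100"  (len 15)
t=20: "110011100111001"  (len 15)
t=21: "100111001110011100"  (len 18)
t=22: "001110011100111001"  (len 18)
t=23: "01110011100111001"  (len 17)
t=24: "1110011100111001"  (len 16)
t=25: "1100111001110011100"  (len 19)
t=26: "1001110011100111001"  (len 19)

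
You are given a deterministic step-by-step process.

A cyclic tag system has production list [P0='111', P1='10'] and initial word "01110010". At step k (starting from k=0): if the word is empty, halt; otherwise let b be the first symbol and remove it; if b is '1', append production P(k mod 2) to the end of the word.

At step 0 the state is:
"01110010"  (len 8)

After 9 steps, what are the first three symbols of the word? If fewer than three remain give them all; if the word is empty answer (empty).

step 0: "01110010"  (len 8)
step 1: "1110010"  (len 7)
step 2: "11001010"  (len 8)
step 3: "1001010111"  (len 10)
step 4: "00101011110"  (len 11)
step 5: "0101011110"  (len 10)
step 6: "101011110"  (len 9)
step 7: "01011110111"  (len 11)
step 8: "1011110111"  (len 10)
step 9: "011110111111"  (len 12)

011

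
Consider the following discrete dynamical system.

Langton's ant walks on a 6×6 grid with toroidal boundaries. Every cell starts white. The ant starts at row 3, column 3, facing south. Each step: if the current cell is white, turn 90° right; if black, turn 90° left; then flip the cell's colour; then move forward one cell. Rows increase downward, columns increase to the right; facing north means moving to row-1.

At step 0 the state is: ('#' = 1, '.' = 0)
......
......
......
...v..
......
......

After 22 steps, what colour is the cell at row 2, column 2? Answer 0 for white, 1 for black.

1

0) ......
......
......
...v..
......
......
1) ......
......
......
..<#..
......
......
2) ......
......
..^...
..##..
......
......
3) ......
......
..#>..
..##..
......
......
4) ......
......
..##..
..#v..
......
......
5) ......
......
..##..
..#.>.
......
......
6) ......
......
..##..
..#.#.
....v.
......
7) ......
......
..##..
..#.#.
...<#.
......
8) ......
......
..##..
..#^#.
...##.
......
9) ......
......
..##..
..##>.
...##.
......
10) ......
......
..##^.
..##..
...##.
......
11) ......
......
..###>
..##..
...##.
......
12) ......
......
..####
..##.v
...##.
......
13) ......
......
..####
..##<#
...##.
......
14) ......
......
..##^#
..####
...##.
......
15) ......
......
..#<.#
..####
...##.
......
16) ......
......
..#..#
..#v##
...##.
......
17) ......
......
..#..#
..#.>#
...##.
......
18) ......
......
..#.^#
..#..#
...##.
......
19) ......
......
..#.#>
..#..#
...##.
......
20) ......
.....^
..#.#.
..#..#
...##.
......
21) ......
>....#
..#.#.
..#..#
...##.
......
22) ......
#....#
v.#.#.
..#..#
...##.
......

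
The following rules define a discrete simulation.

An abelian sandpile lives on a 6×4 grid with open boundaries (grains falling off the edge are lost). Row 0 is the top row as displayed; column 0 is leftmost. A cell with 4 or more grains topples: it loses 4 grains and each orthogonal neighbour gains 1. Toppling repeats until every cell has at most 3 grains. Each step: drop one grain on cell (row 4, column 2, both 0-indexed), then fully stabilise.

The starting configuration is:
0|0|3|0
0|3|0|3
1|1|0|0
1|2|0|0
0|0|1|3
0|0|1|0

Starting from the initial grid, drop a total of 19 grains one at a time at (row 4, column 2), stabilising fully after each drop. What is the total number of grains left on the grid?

gen 0: 0|0|3|0
0|3|0|3
1|1|0|0
1|2|0|0
0|0|1|3
0|0|1|0
gen 1: 0|0|3|0
0|3|0|3
1|1|0|0
1|2|0|0
0|0|2|3
0|0|1|0
gen 2: 0|0|3|0
0|3|0|3
1|1|0|0
1|2|0|0
0|0|3|3
0|0|1|0
gen 3: 0|0|3|0
0|3|0|3
1|1|0|0
1|2|1|1
0|1|1|0
0|0|2|1
gen 4: 0|0|3|0
0|3|0|3
1|1|0|0
1|2|1|1
0|1|2|0
0|0|2|1
gen 5: 0|0|3|0
0|3|0|3
1|1|0|0
1|2|1|1
0|1|3|0
0|0|2|1
gen 6: 0|0|3|0
0|3|0|3
1|1|0|0
1|2|2|1
0|2|0|1
0|0|3|1
gen 7: 0|0|3|0
0|3|0|3
1|1|0|0
1|2|2|1
0|2|1|1
0|0|3|1
gen 8: 0|0|3|0
0|3|0|3
1|1|0|0
1|2|2|1
0|2|2|1
0|0|3|1
gen 9: 0|0|3|0
0|3|0|3
1|1|0|0
1|2|2|1
0|2|3|1
0|0|3|1
gen 10: 0|0|3|0
0|3|0|3
1|1|0|0
1|2|3|1
0|3|1|2
0|1|0|2
gen 11: 0|0|3|0
0|3|0|3
1|1|0|0
1|2|3|1
0|3|2|2
0|1|0|2
gen 12: 0|0|3|0
0|3|0|3
1|1|0|0
1|2|3|1
0|3|3|2
0|1|0|2
gen 13: 0|0|3|0
0|3|0|3
1|2|1|0
2|0|1|2
1|1|2|3
0|2|1|2
gen 14: 0|0|3|0
0|3|0|3
1|2|1|0
2|0|1|2
1|1|3|3
0|2|1|2
gen 15: 0|0|3|0
0|3|0|3
1|2|1|0
2|0|2|3
1|2|1|0
0|2|2|3
gen 16: 0|0|3|0
0|3|0|3
1|2|1|0
2|0|2|3
1|2|2|0
0|2|2|3
gen 17: 0|0|3|0
0|3|0|3
1|2|1|0
2|0|2|3
1|2|3|0
0|2|2|3
gen 18: 0|0|3|0
0|3|0|3
1|2|1|0
2|0|3|3
1|3|0|1
0|2|3|3
gen 19: 0|0|3|0
0|3|0|3
1|2|1|0
2|0|3|3
1|3|1|1
0|2|3|3

35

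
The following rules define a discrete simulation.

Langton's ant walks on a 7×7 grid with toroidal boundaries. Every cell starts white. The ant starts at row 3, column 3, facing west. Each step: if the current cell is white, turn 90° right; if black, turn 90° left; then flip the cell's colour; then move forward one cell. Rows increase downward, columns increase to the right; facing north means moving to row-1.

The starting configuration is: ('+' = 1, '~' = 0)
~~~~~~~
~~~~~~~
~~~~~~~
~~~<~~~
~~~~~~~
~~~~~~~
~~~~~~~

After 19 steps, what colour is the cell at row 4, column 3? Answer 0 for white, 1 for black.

0

[0] ~~~~~~~
~~~~~~~
~~~~~~~
~~~<~~~
~~~~~~~
~~~~~~~
~~~~~~~
[1] ~~~~~~~
~~~~~~~
~~~^~~~
~~~+~~~
~~~~~~~
~~~~~~~
~~~~~~~
[2] ~~~~~~~
~~~~~~~
~~~+>~~
~~~+~~~
~~~~~~~
~~~~~~~
~~~~~~~
[3] ~~~~~~~
~~~~~~~
~~~++~~
~~~+v~~
~~~~~~~
~~~~~~~
~~~~~~~
[4] ~~~~~~~
~~~~~~~
~~~++~~
~~~<+~~
~~~~~~~
~~~~~~~
~~~~~~~
[5] ~~~~~~~
~~~~~~~
~~~++~~
~~~~+~~
~~~v~~~
~~~~~~~
~~~~~~~
[6] ~~~~~~~
~~~~~~~
~~~++~~
~~~~+~~
~~<+~~~
~~~~~~~
~~~~~~~
[7] ~~~~~~~
~~~~~~~
~~~++~~
~~^~+~~
~~++~~~
~~~~~~~
~~~~~~~
[8] ~~~~~~~
~~~~~~~
~~~++~~
~~+>+~~
~~++~~~
~~~~~~~
~~~~~~~
[9] ~~~~~~~
~~~~~~~
~~~++~~
~~+++~~
~~+v~~~
~~~~~~~
~~~~~~~
[10] ~~~~~~~
~~~~~~~
~~~++~~
~~+++~~
~~+~>~~
~~~~~~~
~~~~~~~
[11] ~~~~~~~
~~~~~~~
~~~++~~
~~+++~~
~~+~+~~
~~~~v~~
~~~~~~~
[12] ~~~~~~~
~~~~~~~
~~~++~~
~~+++~~
~~+~+~~
~~~<+~~
~~~~~~~
[13] ~~~~~~~
~~~~~~~
~~~++~~
~~+++~~
~~+^+~~
~~~++~~
~~~~~~~
[14] ~~~~~~~
~~~~~~~
~~~++~~
~~+++~~
~~++>~~
~~~++~~
~~~~~~~
[15] ~~~~~~~
~~~~~~~
~~~++~~
~~++^~~
~~++~~~
~~~++~~
~~~~~~~
[16] ~~~~~~~
~~~~~~~
~~~++~~
~~+<~~~
~~++~~~
~~~++~~
~~~~~~~
[17] ~~~~~~~
~~~~~~~
~~~++~~
~~+~~~~
~~+v~~~
~~~++~~
~~~~~~~
[18] ~~~~~~~
~~~~~~~
~~~++~~
~~+~~~~
~~+~>~~
~~~++~~
~~~~~~~
[19] ~~~~~~~
~~~~~~~
~~~++~~
~~+~~~~
~~+~+~~
~~~+v~~
~~~~~~~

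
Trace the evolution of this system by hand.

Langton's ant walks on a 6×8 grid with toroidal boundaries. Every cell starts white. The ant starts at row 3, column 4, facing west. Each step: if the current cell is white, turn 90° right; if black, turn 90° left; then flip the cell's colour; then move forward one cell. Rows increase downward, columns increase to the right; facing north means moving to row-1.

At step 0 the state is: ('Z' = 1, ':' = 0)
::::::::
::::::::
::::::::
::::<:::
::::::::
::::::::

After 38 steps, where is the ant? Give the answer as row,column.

t=0: ::::::::
::::::::
::::::::
::::<:::
::::::::
::::::::
t=1: ::::::::
::::::::
::::^:::
::::Z:::
::::::::
::::::::
t=2: ::::::::
::::::::
::::Z>::
::::Z:::
::::::::
::::::::
t=3: ::::::::
::::::::
::::ZZ::
::::Zv::
::::::::
::::::::
t=4: ::::::::
::::::::
::::ZZ::
::::<Z::
::::::::
::::::::
t=5: ::::::::
::::::::
::::ZZ::
:::::Z::
::::v:::
::::::::
t=6: ::::::::
::::::::
::::ZZ::
:::::Z::
:::<Z:::
::::::::
t=7: ::::::::
::::::::
::::ZZ::
:::^:Z::
:::ZZ:::
::::::::
t=8: ::::::::
::::::::
::::ZZ::
:::Z>Z::
:::ZZ:::
::::::::
t=9: ::::::::
::::::::
::::ZZ::
:::ZZZ::
:::Zv:::
::::::::
t=10: ::::::::
::::::::
::::ZZ::
:::ZZZ::
:::Z:>::
::::::::
t=11: ::::::::
::::::::
::::ZZ::
:::ZZZ::
:::Z:Z::
:::::v::
t=12: ::::::::
::::::::
::::ZZ::
:::ZZZ::
:::Z:Z::
::::<Z::
t=13: ::::::::
::::::::
::::ZZ::
:::ZZZ::
:::Z^Z::
::::ZZ::
t=14: ::::::::
::::::::
::::ZZ::
:::ZZZ::
:::ZZ>::
::::ZZ::
t=15: ::::::::
::::::::
::::ZZ::
:::ZZ^::
:::ZZ:::
::::ZZ::
t=16: ::::::::
::::::::
::::ZZ::
:::Z<:::
:::ZZ:::
::::ZZ::
t=17: ::::::::
::::::::
::::ZZ::
:::Z::::
:::Zv:::
::::ZZ::
t=18: ::::::::
::::::::
::::ZZ::
:::Z::::
:::Z:>::
::::ZZ::
t=19: ::::::::
::::::::
::::ZZ::
:::Z::::
:::Z:Z::
::::Zv::
t=20: ::::::::
::::::::
::::ZZ::
:::Z::::
:::Z:Z::
::::Z:>:
t=21: ::::::v:
::::::::
::::ZZ::
:::Z::::
:::Z:Z::
::::Z:Z:
t=22: :::::<Z:
::::::::
::::ZZ::
:::Z::::
:::Z:Z::
::::Z:Z:
t=23: :::::ZZ:
::::::::
::::ZZ::
:::Z::::
:::Z:Z::
::::Z^Z:
t=24: :::::ZZ:
::::::::
::::ZZ::
:::Z::::
:::Z:Z::
::::ZZ>:
t=25: :::::ZZ:
::::::::
::::ZZ::
:::Z::::
:::Z:Z^:
::::ZZ::
t=26: :::::ZZ:
::::::::
::::ZZ::
:::Z::::
:::Z:ZZ>
::::ZZ::
t=27: :::::ZZ:
::::::::
::::ZZ::
:::Z::::
:::Z:ZZZ
::::ZZ:v
t=28: :::::ZZ:
::::::::
::::ZZ::
:::Z::::
:::Z:ZZZ
::::ZZ<Z
t=29: :::::ZZ:
::::::::
::::ZZ::
:::Z::::
:::Z:Z^Z
::::ZZZZ
t=30: :::::ZZ:
::::::::
::::ZZ::
:::Z::::
:::Z:<:Z
::::ZZZZ
t=31: :::::ZZ:
::::::::
::::ZZ::
:::Z::::
:::Z:::Z
::::ZvZZ
t=32: :::::ZZ:
::::::::
::::ZZ::
:::Z::::
:::Z:::Z
::::Z:>Z
t=33: :::::ZZ:
::::::::
::::ZZ::
:::Z::::
:::Z::^Z
::::Z::Z
t=34: :::::ZZ:
::::::::
::::ZZ::
:::Z::::
:::Z::Z>
::::Z::Z
t=35: :::::ZZ:
::::::::
::::ZZ::
:::Z:::^
:::Z::Z:
::::Z::Z
t=36: :::::ZZ:
::::::::
::::ZZ::
>::Z:::Z
:::Z::Z:
::::Z::Z
t=37: :::::ZZ:
::::::::
::::ZZ::
Z::Z:::Z
v::Z::Z:
::::Z::Z
t=38: :::::ZZ:
::::::::
::::ZZ::
Z::Z:::Z
Z::Z::Z<
::::Z::Z

4,7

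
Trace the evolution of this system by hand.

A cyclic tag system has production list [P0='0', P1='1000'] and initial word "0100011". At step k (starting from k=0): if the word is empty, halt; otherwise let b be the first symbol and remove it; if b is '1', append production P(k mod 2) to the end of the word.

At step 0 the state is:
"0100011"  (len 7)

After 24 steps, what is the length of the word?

gen 0: "0100011"  (len 7)
gen 1: "100011"  (len 6)
gen 2: "000111000"  (len 9)
gen 3: "00111000"  (len 8)
gen 4: "0111000"  (len 7)
gen 5: "111000"  (len 6)
gen 6: "110001000"  (len 9)
gen 7: "100010000"  (len 9)
gen 8: "000100001000"  (len 12)
gen 9: "00100001000"  (len 11)
gen 10: "0100001000"  (len 10)
gen 11: "100001000"  (len 9)
gen 12: "000010001000"  (len 12)
gen 13: "00010001000"  (len 11)
gen 14: "0010001000"  (len 10)
gen 15: "010001000"  (len 9)
gen 16: "10001000"  (len 8)
gen 17: "00010000"  (len 8)
gen 18: "0010000"  (len 7)
gen 19: "010000"  (len 6)
gen 20: "10000"  (len 5)
gen 21: "00000"  (len 5)
gen 22: "0000"  (len 4)
gen 23: "000"  (len 3)
gen 24: "00"  (len 2)

2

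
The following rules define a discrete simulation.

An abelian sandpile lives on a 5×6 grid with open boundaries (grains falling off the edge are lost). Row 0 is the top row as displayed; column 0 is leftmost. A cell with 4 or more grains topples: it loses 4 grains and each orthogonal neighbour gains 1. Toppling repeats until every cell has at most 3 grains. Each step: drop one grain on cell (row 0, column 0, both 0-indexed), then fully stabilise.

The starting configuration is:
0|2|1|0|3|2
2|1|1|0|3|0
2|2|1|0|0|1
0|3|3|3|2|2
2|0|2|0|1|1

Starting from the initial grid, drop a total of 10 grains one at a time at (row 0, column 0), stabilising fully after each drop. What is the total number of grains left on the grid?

42

step 0: 0|2|1|0|3|2
2|1|1|0|3|0
2|2|1|0|0|1
0|3|3|3|2|2
2|0|2|0|1|1
step 1: 1|2|1|0|3|2
2|1|1|0|3|0
2|2|1|0|0|1
0|3|3|3|2|2
2|0|2|0|1|1
step 2: 2|2|1|0|3|2
2|1|1|0|3|0
2|2|1|0|0|1
0|3|3|3|2|2
2|0|2|0|1|1
step 3: 3|2|1|0|3|2
2|1|1|0|3|0
2|2|1|0|0|1
0|3|3|3|2|2
2|0|2|0|1|1
step 4: 0|3|1|0|3|2
3|1|1|0|3|0
2|2|1|0|0|1
0|3|3|3|2|2
2|0|2|0|1|1
step 5: 1|3|1|0|3|2
3|1|1|0|3|0
2|2|1|0|0|1
0|3|3|3|2|2
2|0|2|0|1|1
step 6: 2|3|1|0|3|2
3|1|1|0|3|0
2|2|1|0|0|1
0|3|3|3|2|2
2|0|2|0|1|1
step 7: 3|3|1|0|3|2
3|1|1|0|3|0
2|2|1|0|0|1
0|3|3|3|2|2
2|0|2|0|1|1
step 8: 2|0|2|0|3|2
0|3|1|0|3|0
3|2|1|0|0|1
0|3|3|3|2|2
2|0|2|0|1|1
step 9: 3|0|2|0|3|2
0|3|1|0|3|0
3|2|1|0|0|1
0|3|3|3|2|2
2|0|2|0|1|1
step 10: 0|1|2|0|3|2
1|3|1|0|3|0
3|2|1|0|0|1
0|3|3|3|2|2
2|0|2|0|1|1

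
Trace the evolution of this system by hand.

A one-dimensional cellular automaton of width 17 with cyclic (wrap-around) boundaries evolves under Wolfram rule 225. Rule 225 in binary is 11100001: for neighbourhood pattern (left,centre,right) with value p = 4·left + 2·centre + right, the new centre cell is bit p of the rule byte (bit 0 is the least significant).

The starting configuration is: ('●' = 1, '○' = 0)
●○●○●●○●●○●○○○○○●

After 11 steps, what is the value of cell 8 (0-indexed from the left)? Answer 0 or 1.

0) ●○●○●●○●●○●○○○○○●
1) ●●○●○●●○●●○○●●●○○
2) ○●●○●○●●○●○○○●●○○
3) ○○●●○●○●●○○●○○●○●
4) ○○○●●○●○●○○○○○○●○
5) ●●○○●●○●○○●●●●○○○
6) ○●○○○●●○○○○●●●○●○
7) ○○○●○○●○●●○○●●●○○
8) ●●○○○○○●○●○○○●●○●
9) ●●○●●●○○●○○●○○●●○
10) ○●●○●●○○○○○○○○○●●
11) ●○●●○●○●●●●●●●○○●

1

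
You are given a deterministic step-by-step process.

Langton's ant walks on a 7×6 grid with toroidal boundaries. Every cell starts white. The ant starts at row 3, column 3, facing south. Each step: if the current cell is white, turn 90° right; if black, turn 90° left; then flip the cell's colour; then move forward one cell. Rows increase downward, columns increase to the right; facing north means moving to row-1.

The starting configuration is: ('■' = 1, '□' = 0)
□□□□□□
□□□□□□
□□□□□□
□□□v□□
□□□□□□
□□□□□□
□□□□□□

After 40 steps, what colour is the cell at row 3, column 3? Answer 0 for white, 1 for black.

0

t=0: □□□□□□
□□□□□□
□□□□□□
□□□v□□
□□□□□□
□□□□□□
□□□□□□
t=1: □□□□□□
□□□□□□
□□□□□□
□□<■□□
□□□□□□
□□□□□□
□□□□□□
t=2: □□□□□□
□□□□□□
□□^□□□
□□■■□□
□□□□□□
□□□□□□
□□□□□□
t=3: □□□□□□
□□□□□□
□□■>□□
□□■■□□
□□□□□□
□□□□□□
□□□□□□
t=4: □□□□□□
□□□□□□
□□■■□□
□□■v□□
□□□□□□
□□□□□□
□□□□□□
t=5: □□□□□□
□□□□□□
□□■■□□
□□■□>□
□□□□□□
□□□□□□
□□□□□□
t=6: □□□□□□
□□□□□□
□□■■□□
□□■□■□
□□□□v□
□□□□□□
□□□□□□
t=7: □□□□□□
□□□□□□
□□■■□□
□□■□■□
□□□<■□
□□□□□□
□□□□□□
t=8: □□□□□□
□□□□□□
□□■■□□
□□■^■□
□□□■■□
□□□□□□
□□□□□□
t=9: □□□□□□
□□□□□□
□□■■□□
□□■■>□
□□□■■□
□□□□□□
□□□□□□
t=10: □□□□□□
□□□□□□
□□■■^□
□□■■□□
□□□■■□
□□□□□□
□□□□□□
t=11: □□□□□□
□□□□□□
□□■■■>
□□■■□□
□□□■■□
□□□□□□
□□□□□□
t=12: □□□□□□
□□□□□□
□□■■■■
□□■■□v
□□□■■□
□□□□□□
□□□□□□
t=13: □□□□□□
□□□□□□
□□■■■■
□□■■<■
□□□■■□
□□□□□□
□□□□□□
t=14: □□□□□□
□□□□□□
□□■■^■
□□■■■■
□□□■■□
□□□□□□
□□□□□□
t=15: □□□□□□
□□□□□□
□□■<□■
□□■■■■
□□□■■□
□□□□□□
□□□□□□
t=16: □□□□□□
□□□□□□
□□■□□■
□□■v■■
□□□■■□
□□□□□□
□□□□□□
t=17: □□□□□□
□□□□□□
□□■□□■
□□■□>■
□□□■■□
□□□□□□
□□□□□□
t=18: □□□□□□
□□□□□□
□□■□^■
□□■□□■
□□□■■□
□□□□□□
□□□□□□
t=19: □□□□□□
□□□□□□
□□■□■>
□□■□□■
□□□■■□
□□□□□□
□□□□□□
t=20: □□□□□□
□□□□□^
□□■□■□
□□■□□■
□□□■■□
□□□□□□
□□□□□□
t=21: □□□□□□
>□□□□■
□□■□■□
□□■□□■
□□□■■□
□□□□□□
□□□□□□
t=22: □□□□□□
■□□□□■
v□■□■□
□□■□□■
□□□■■□
□□□□□□
□□□□□□
t=23: □□□□□□
■□□□□■
■□■□■<
□□■□□■
□□□■■□
□□□□□□
□□□□□□
t=24: □□□□□□
■□□□□^
■□■□■■
□□■□□■
□□□■■□
□□□□□□
□□□□□□
t=25: □□□□□□
■□□□<□
■□■□■■
□□■□□■
□□□■■□
□□□□□□
□□□□□□
t=26: □□□□^□
■□□□■□
■□■□■■
□□■□□■
□□□■■□
□□□□□□
□□□□□□
t=27: □□□□■>
■□□□■□
■□■□■■
□□■□□■
□□□■■□
□□□□□□
□□□□□□
t=28: □□□□■■
■□□□■v
■□■□■■
□□■□□■
□□□■■□
□□□□□□
□□□□□□
t=29: □□□□■■
■□□□<■
■□■□■■
□□■□□■
□□□■■□
□□□□□□
□□□□□□
t=30: □□□□■■
■□□□□■
■□■□v■
□□■□□■
□□□■■□
□□□□□□
□□□□□□
t=31: □□□□■■
■□□□□■
■□■□□>
□□■□□■
□□□■■□
□□□□□□
□□□□□□
t=32: □□□□■■
■□□□□^
■□■□□□
□□■□□■
□□□■■□
□□□□□□
□□□□□□
t=33: □□□□■■
■□□□<□
■□■□□□
□□■□□■
□□□■■□
□□□□□□
□□□□□□
t=34: □□□□^■
■□□□■□
■□■□□□
□□■□□■
□□□■■□
□□□□□□
□□□□□□
t=35: □□□<□■
■□□□■□
■□■□□□
□□■□□■
□□□■■□
□□□□□□
□□□□□□
t=36: □□□■□■
■□□□■□
■□■□□□
□□■□□■
□□□■■□
□□□□□□
□□□^□□
t=37: □□□■□■
■□□□■□
■□■□□□
□□■□□■
□□□■■□
□□□□□□
□□□■>□
t=38: □□□■v■
■□□□■□
■□■□□□
□□■□□■
□□□■■□
□□□□□□
□□□■■□
t=39: □□□<■■
■□□□■□
■□■□□□
□□■□□■
□□□■■□
□□□□□□
□□□■■□
t=40: □□□□■■
■□□v■□
■□■□□□
□□■□□■
□□□■■□
□□□□□□
□□□■■□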